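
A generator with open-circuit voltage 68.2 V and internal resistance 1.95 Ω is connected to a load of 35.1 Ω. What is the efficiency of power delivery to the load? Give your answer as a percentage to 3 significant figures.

η = P_load/(P_load+P_int) = I²R/(I²R+I²r) = R/(R+r) — the I² cancels for series elements.
η = R / (R + r) = 35.1 / (35.1 + 1.95) = 0.9474

94.7 %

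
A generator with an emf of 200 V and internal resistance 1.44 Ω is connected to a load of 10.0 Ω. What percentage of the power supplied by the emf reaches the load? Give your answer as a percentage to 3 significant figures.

η = P_load/(P_load+P_int) = I²R/(I²R+I²r) = R/(R+r) — the I² cancels for series elements.
η = R / (R + r) = 10.0 / (10.0 + 1.44) = 0.8741

87.4 %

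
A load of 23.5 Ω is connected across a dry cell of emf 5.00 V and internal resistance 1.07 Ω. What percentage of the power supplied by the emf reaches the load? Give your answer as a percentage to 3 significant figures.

95.6 %

η = P_load/(P_load+P_int) = I²R/(I²R+I²r) = R/(R+r) — the I² cancels for series elements.
η = R / (R + r) = 23.5 / (23.5 + 1.07) = 0.9565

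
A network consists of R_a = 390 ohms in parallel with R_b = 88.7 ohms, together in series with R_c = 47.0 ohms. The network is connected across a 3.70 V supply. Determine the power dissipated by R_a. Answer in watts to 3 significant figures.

0.0129 W

Combine R_a and R_b into their parallel equivalent first, reducing the network to two series resistors.
R_p = (390×88.7)/(390+88.7) = 72.26 Ω
R_total = R_p + 47.0 = 72.26 + 47.0 = 119.3 Ω
I = V / R_total = 3.70 / 119.3 = 0.03102 A
Voltage across the parallel pair: V_p = I × R_p = 0.03102 × 72.26 = 2.242 V
R_a sits across V_p; its power is V_p²/R.
P_R_a = (2.242)² / 390 = 0.01289 W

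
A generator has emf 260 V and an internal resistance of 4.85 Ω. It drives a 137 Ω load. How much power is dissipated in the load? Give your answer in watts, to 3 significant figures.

The internal resistance and the load are in series, so the same I flows through both; get I from ε/(r+R), then I²R for the load.
I = ε / (r + R) = 260 / (4.85 + 137) = 1.833 A
P_load = I² R = (1.833)² × 137 = 460.3 W

460 W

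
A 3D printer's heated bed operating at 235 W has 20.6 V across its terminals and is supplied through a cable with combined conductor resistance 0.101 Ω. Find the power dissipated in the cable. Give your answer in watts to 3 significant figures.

13.1 W

The cable is a series resistance carrying the load current; its dissipation is I²R_line.
I = P / V = 235 / 20.6 = 11.41 A through the cable.
P_line = I² R_line = (11.41)² × 0.101 = 13.14 W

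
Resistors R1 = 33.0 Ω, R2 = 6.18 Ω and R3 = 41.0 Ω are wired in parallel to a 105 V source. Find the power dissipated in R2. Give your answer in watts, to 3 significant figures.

1780 W

R2 sits directly across the source, so P = V²/R with V = 105 V.
P_R2 = V² / R2 = (105)² / 6.18 Ω = 1784 W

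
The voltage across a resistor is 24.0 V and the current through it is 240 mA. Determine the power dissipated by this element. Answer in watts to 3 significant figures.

Both the voltage across and the current through the element are known, so P = V I applies directly.
P = 24.0 V × 0.2400 A = 5.760 W

5.76 W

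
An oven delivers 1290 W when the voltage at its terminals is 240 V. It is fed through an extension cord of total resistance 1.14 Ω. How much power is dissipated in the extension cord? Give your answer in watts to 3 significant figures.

32.9 W

Line loss is just I²R for the cable — we know both I and R_line directly.
I = P / V = 1290 / 240 = 5.375 A through the extension cord.
P_line = I² R_line = (5.375)² × 1.14 = 32.94 W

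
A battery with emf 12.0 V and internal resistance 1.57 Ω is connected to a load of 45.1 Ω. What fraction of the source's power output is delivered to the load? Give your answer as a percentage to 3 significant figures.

Both r and R carry the same current, so the power split is just the resistance split: η = R/(R+r).
η = R / (R + r) = 45.1 / (45.1 + 1.57) = 0.9664

96.6 %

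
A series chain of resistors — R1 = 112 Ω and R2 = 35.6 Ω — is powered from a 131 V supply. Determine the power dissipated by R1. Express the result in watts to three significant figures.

Since the resistors are in series they all carry the loop current I = V/R_total; the power in any one is I²R.
R_total = 112 + 35.6 = 147.6 Ω
I = V / R_total = 131 / 147.6 = 0.8875 A
P_R1 = I² × R1 = (0.8875)² × 112 = 88.22 W

88.2 W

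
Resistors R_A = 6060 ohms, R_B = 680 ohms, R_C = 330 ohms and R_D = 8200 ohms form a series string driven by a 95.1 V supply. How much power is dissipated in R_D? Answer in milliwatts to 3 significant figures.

318 mW

In a series string the same current flows through every resistor — find that current, then P = I²R for the one we want.
R_total = 6060 + 680 + 330 + 8200 = 15270 Ω
I = V / R_total = 95.1 / 15270 = 0.006228 A
P_R_D = I² × R_D = (0.006228)² × 8200 = 0.3181 W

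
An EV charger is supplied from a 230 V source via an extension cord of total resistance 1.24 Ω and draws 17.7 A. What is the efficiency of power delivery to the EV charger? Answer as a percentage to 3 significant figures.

90.5 %

The extension cord carries the full 17.7 A.
P_line = I² R_line = (17.70)² × 1.24 = 388.5 W
P_source = V I = 230 × 17.70 = 4071 W; P_load = 3683 W
η = P_load / P_source = 3683 / 4071 = 0.9046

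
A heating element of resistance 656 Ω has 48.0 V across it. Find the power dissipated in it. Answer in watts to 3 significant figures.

V and R are stated; P = V²/R avoids computing the current.
P = (48.0 V)² / 656 Ω = 3.512 W

3.51 W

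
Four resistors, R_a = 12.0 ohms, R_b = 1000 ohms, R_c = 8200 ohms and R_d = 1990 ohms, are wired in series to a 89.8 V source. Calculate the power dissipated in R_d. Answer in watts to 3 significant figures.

0.128 W

In a series string the same current flows through every resistor — find that current, then P = I²R for the one we want.
R_total = 12.0 + 1000 + 8200 + 1990 = 11200 Ω
I = V / R_total = 89.8 / 11200 = 0.008016 A
P_R_d = I² × R_d = (0.008016)² × 1990 = 0.1279 W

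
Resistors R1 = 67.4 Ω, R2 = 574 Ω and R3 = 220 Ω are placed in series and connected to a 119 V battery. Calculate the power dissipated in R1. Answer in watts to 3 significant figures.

1.29 W

Series elements share the same current, so find I first, then use P = I²R.
R_total = 67.4 + 574 + 220 = 861.4 Ω
I = V / R_total = 119 / 861.4 = 0.1381 A
P_R1 = I² × R1 = (0.1381)² × 67.4 = 1.286 W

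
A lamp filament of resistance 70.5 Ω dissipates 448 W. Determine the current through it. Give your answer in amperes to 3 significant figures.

2.52 A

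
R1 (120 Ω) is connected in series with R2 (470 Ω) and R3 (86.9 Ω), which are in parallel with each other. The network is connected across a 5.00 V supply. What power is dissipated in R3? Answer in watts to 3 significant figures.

Replace R2 and R3 with their parallel equivalent so the circuit becomes R1 in series with R_p.
R_p = (470×86.9)/(470+86.9) = 73.34 Ω
R_total = 120 + 73.34 = 193.3 Ω
I = V / R_total = 5.00 / 193.3 = 0.02586 A
Voltage across the parallel pair: V_p = I × R_p = 0.02586 × 73.34 = 1.897 V
R3 sees V_p directly, so P = V_p² / R3.
P_R3 = (1.897)² / 86.9 = 0.04140 W

0.0414 W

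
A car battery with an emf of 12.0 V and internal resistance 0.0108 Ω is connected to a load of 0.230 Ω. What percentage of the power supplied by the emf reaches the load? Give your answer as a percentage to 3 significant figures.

95.5 %

Efficiency is P_load / P_total. With a series r and R sharing the same I, P = I²R for each, so η = R/(R+r).
η = R / (R + r) = 0.230 / (0.230 + 0.0108) = 0.9551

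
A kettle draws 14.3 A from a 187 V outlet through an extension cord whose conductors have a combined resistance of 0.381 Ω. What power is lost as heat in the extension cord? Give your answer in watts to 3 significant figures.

The extension cord is a series resistance carrying the load current; its dissipation is I²R_line.
The extension cord carries the full 14.3 A.
P_line = I² R_line = (14.30)² × 0.381 = 77.91 W

77.9 W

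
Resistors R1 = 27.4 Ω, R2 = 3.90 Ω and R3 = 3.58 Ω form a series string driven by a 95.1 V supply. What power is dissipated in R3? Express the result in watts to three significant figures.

Since the resistors are in series they all carry the loop current I = V/R_total; the power in any one is I²R.
R_total = 27.4 + 3.90 + 3.58 = 34.88 Ω
I = V / R_total = 95.1 / 34.88 = 2.726 A
P_R3 = I² × R3 = (2.726)² × 3.58 = 26.61 W

26.6 W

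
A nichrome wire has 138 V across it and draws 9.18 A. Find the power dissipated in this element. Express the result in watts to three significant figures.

Both the voltage across and the current through the element are known, so P = V I applies directly.
P = 138 V × 9.180 A = 1267 W

1270 W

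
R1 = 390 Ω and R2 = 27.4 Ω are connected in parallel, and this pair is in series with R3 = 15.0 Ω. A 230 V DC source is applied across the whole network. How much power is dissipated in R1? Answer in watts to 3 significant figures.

Combine R1 and R2 into their parallel equivalent first, reducing the network to two series resistors.
R_p = (390×27.4)/(390+27.4) = 25.60 Ω
R_total = R_p + 15.0 = 25.60 + 15.0 = 40.60 Ω
I = V / R_total = 230 / 40.60 = 5.665 A
Voltage across the parallel pair: V_p = I × R_p = 5.665 × 25.60 = 145.0 V
Use P = V²/R for R1 with V = V_p.
P_R1 = (145.0)² / 390 = 53.93 W

53.9 W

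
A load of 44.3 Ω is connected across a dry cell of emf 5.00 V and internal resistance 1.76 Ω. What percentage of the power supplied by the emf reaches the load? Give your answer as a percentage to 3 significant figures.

The source delivers εI, of which I²R reaches the load and I²r is lost; since I is common, η = R/(R+r).
η = R / (R + r) = 44.3 / (44.3 + 1.76) = 0.9618

96.2 %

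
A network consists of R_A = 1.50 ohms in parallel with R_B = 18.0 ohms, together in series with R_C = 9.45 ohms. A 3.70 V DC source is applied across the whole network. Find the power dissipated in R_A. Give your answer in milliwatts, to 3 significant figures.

149 mW

Reduce the parallel combination to a single R_p; the circuit then becomes R_p in series with the remaining resistor.
R_p = (1.50×18.0)/(1.50+18.0) = 1.385 Ω
R_total = R_p + 9.45 = 1.385 + 9.45 = 10.83 Ω
I = V / R_total = 3.70 / 10.83 = 0.3415 A
Voltage across the parallel pair: V_p = I × R_p = 0.3415 × 1.385 = 0.4728 V
R_A has V_p across it, so P = V_p²/R_A.
P_R_A = (0.4728)² / 1.50 = 0.1491 W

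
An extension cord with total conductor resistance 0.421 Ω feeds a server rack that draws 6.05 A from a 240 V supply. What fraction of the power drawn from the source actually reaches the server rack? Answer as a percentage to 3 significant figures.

98.9 %

The extension cord carries the full 6.05 A.
P_line = I² R_line = (6.050)² × 0.421 = 15.41 W
P_source = V I = 240 × 6.050 = 1452 W; P_load = 1437 W
η = P_load / P_source = 1437 / 1452 = 0.9894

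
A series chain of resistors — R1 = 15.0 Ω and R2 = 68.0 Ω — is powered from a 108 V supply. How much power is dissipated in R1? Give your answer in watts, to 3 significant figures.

The current is common to all series resistors; compute it, then apply P = I²R for the target.
R_total = 15.0 + 68.0 = 83.00 Ω
I = V / R_total = 108 / 83.00 = 1.301 A
P_R1 = I² × R1 = (1.301)² × 15.0 = 25.40 W

25.4 W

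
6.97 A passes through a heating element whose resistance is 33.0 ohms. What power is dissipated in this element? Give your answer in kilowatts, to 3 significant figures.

1.60 kW

Knowing I and R, the power is just I²R — no need to find V first.
P = (6.970 A)² × 33.0 Ω = 1603 W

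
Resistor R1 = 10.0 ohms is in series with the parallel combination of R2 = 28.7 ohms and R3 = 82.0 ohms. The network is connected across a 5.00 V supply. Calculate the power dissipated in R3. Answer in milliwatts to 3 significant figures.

141 mW

Collapse R2‖R3 to a single equivalent, reducing the network to two series elements.
R_p = (28.7×82.0)/(28.7+82.0) = 21.26 Ω
R_total = 10.0 + 21.26 = 31.26 Ω
I = V / R_total = 5.00 / 31.26 = 0.1600 A
Voltage across the parallel pair: V_p = I × R_p = 0.1600 × 21.26 = 3.400 V
R3 sees V_p directly, so P = V_p² / R3.
P_R3 = (3.400)² / 82.0 = 0.1410 W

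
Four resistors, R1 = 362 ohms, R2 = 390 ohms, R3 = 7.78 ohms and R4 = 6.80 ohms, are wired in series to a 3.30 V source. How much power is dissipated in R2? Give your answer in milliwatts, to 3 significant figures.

7.23 mW

The current is common to all series resistors; compute it, then apply P = I²R for the target.
R_total = 362 + 390 + 7.78 + 6.80 = 766.6 Ω
I = V / R_total = 3.30 / 766.6 = 0.004305 A
P_R2 = I² × R2 = (0.004305)² × 390 = 0.007227 W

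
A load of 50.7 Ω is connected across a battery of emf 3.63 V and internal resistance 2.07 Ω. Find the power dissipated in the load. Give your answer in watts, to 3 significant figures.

0.240 W

Find the circuit current first, then P = I²R for the load (series elements share I).
I = ε / (r + R) = 3.63 / (2.07 + 50.7) = 0.06879 A
P_load = I² R = (0.06879)² × 50.7 = 0.2399 W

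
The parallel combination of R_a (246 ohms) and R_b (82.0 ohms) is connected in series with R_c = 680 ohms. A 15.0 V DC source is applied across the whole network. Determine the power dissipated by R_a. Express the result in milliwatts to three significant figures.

6.29 mW

Reduce the parallel combination to a single R_p; the circuit then becomes R_p in series with the remaining resistor.
R_p = (246×82.0)/(246+82.0) = 61.50 Ω
R_total = R_p + 680 = 61.50 + 680 = 741.5 Ω
I = V / R_total = 15.0 / 741.5 = 0.02023 A
Voltage across the parallel pair: V_p = I × R_p = 0.02023 × 61.50 = 1.244 V
Use P = V²/R for R_a with V = V_p.
P_R_a = (1.244)² / 246 = 0.006292 W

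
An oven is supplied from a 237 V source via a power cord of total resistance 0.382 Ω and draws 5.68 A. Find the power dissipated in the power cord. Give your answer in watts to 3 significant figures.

12.3 W

Line loss is just I²R for the cable — we know both I and R_line directly.
The power cord carries the full 5.68 A.
P_line = I² R_line = (5.680)² × 0.382 = 12.32 W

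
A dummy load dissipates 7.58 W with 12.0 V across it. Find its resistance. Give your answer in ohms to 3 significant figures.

Rearranging the power relation for the two known quantities gives R = V² / P.
R = (12.0)² / 7.58 = 19.00 Ω

19.0 Ω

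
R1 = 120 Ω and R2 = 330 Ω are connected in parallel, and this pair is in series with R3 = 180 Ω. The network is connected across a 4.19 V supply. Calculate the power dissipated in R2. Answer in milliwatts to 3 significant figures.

5.74 mW

Collapse the R1‖R2 pair into one equivalent R_p; then R_p and R3 form a series string.
R_p = (120×330)/(120+330) = 88.00 Ω
R_total = R_p + 180 = 88.00 + 180 = 268.0 Ω
I = V / R_total = 4.19 / 268.0 = 0.01563 A
Voltage across the parallel pair: V_p = I × R_p = 0.01563 × 88.00 = 1.376 V
Use P = V²/R for R2 with V = V_p.
P_R2 = (1.376)² / 330 = 0.005736 W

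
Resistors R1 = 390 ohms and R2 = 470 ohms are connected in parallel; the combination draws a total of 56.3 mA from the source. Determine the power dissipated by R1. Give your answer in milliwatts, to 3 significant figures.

We need the common branch voltage; get it from I_total × R_eq, then P = V²/R for the branch.
1/R_eq = 1/390 + 1/470 ⇒ R_eq = 213.1 Ω
V = I_total × R_eq = 0.05630 × 213.1 = 12.00 V
P_R1 = V² / R1 = (12.00)² / 390 = 0.3692 W

369 mW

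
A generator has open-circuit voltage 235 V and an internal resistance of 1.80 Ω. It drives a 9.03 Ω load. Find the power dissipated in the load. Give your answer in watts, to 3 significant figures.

Load and internal resistance form a series loop — compute the loop current, then the load power via I²R.
I = ε / (r + R) = 235 / (1.80 + 9.03) = 21.70 A
P_load = I² R = (21.70)² × 9.03 = 4252 W

4250 W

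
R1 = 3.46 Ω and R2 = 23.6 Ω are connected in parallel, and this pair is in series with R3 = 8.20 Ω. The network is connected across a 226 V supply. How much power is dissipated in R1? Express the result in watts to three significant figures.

Collapse the R1‖R2 pair into one equivalent R_p; then R_p and R3 form a series string.
R_p = (3.46×23.6)/(3.46+23.6) = 3.018 Ω
R_total = R_p + 8.20 = 3.018 + 8.20 = 11.22 Ω
I = V / R_total = 226 / 11.22 = 20.15 A
Voltage across the parallel pair: V_p = I × R_p = 20.15 × 3.018 = 60.80 V
Use P = V²/R for R1 with V = V_p.
P_R1 = (60.80)² / 3.46 = 1068 W

1070 W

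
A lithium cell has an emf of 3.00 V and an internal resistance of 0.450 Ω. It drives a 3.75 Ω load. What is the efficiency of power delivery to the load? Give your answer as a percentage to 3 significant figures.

89.3 %

The source delivers εI, of which I²R reaches the load and I²r is lost; since I is common, η = R/(R+r).
η = R / (R + r) = 3.75 / (3.75 + 0.450) = 0.8929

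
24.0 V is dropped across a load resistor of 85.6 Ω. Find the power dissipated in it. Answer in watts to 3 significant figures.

6.73 W

We know the drop across the element and its resistance — P = V²/R, one step.
P = (24.0 V)² / 85.6 Ω = 6.729 W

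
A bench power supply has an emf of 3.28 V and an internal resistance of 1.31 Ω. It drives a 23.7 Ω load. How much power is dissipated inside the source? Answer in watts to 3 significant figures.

0.0225 W

Internal loss is I²r, with I set by the total series resistance r+R.
I = ε / (r + R) = 3.28 / (1.31 + 23.7) = 0.1311 A
P_int = I² r = (0.1311)² × 1.31 = 0.02253 W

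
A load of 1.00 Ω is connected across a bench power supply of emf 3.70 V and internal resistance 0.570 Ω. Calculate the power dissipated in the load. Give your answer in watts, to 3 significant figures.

Load and internal resistance form a series loop — compute the loop current, then the load power via I²R.
I = ε / (r + R) = 3.70 / (0.570 + 1.00) = 2.357 A
P_load = I² R = (2.357)² × 1.00 = 5.554 W

5.55 W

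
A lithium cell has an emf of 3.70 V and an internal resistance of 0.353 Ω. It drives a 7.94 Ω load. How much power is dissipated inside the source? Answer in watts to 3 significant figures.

0.0703 W

The internal resistance carries the same current as the load; P_int = I²r.
I = ε / (r + R) = 3.70 / (0.353 + 7.94) = 0.4462 A
P_int = I² r = (0.4462)² × 0.353 = 0.07027 W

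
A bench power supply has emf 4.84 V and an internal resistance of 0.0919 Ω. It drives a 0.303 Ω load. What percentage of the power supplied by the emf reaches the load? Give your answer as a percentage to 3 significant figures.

76.7 %

Efficiency is P_load / P_total. With a series r and R sharing the same I, P = I²R for each, so η = R/(R+r).
η = R / (R + r) = 0.303 / (0.303 + 0.0919) = 0.7673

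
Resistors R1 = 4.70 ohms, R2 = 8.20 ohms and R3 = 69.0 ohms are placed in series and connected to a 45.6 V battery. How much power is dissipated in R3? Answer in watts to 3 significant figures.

Series elements share the same current, so find I first, then use P = I²R.
R_total = 4.70 + 8.20 + 69.0 = 81.90 Ω
I = V / R_total = 45.6 / 81.90 = 0.5568 A
P_R3 = I² × R3 = (0.5568)² × 69.0 = 21.39 W

21.4 W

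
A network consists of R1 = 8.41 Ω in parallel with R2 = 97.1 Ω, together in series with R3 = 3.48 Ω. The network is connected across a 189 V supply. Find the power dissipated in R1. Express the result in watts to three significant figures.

Combine R1 and R2 into their parallel equivalent first, reducing the network to two series resistors.
R_p = (8.41×97.1)/(8.41+97.1) = 7.740 Ω
R_total = R_p + 3.48 = 7.740 + 3.48 = 11.22 Ω
I = V / R_total = 189 / 11.22 = 16.85 A
Voltage across the parallel pair: V_p = I × R_p = 16.85 × 7.740 = 130.4 V
R1 sits across V_p; its power is V_p²/R.
P_R1 = (130.4)² / 8.41 = 2021 W

2020 W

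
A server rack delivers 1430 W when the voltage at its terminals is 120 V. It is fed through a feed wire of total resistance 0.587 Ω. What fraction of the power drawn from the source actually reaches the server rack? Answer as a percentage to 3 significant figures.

94.5 %

I = P / V = 1430 / 120 = 11.92 A through the feed wire.
P_line = I² R_line = (11.92)² × 0.587 = 83.36 W
P_source = P_load + P_line = 1430 + 83.36 = 1513 W
η = P_load / P_source = 1430 / 1513 = 0.9449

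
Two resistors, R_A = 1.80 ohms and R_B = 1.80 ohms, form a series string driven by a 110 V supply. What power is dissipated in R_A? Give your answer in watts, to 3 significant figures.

1680 W

The current is common to all series resistors; compute it, then apply P = I²R for the target.
R_total = 1.80 + 1.80 = 3.600 Ω
I = V / R_total = 110 / 3.600 = 30.56 A
P_R_A = I² × R_A = (30.56)² × 1.80 = 1681 W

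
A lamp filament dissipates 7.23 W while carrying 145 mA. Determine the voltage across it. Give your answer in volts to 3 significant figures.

49.9 V

From P = V I = I²R = V²/R, with the two given quantities we get V = P / I.
V = 7.23 / 0.1450 = 49.86 V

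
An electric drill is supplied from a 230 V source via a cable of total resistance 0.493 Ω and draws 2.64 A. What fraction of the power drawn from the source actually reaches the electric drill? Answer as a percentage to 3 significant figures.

99.4 %

The cable carries the full 2.64 A.
P_line = I² R_line = (2.640)² × 0.493 = 3.436 W
P_source = V I = 230 × 2.640 = 607.2 W; P_load = 603.8 W
η = P_load / P_source = 603.8 / 607.2 = 0.9943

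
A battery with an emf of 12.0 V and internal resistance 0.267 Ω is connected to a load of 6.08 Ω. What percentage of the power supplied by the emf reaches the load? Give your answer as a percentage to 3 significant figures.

Both r and R carry the same current, so the power split is just the resistance split: η = R/(R+r).
η = R / (R + r) = 6.08 / (6.08 + 0.267) = 0.9579

95.8 %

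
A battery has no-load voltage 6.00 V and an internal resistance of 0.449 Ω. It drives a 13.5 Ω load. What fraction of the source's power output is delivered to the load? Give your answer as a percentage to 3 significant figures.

Both r and R carry the same current, so the power split is just the resistance split: η = R/(R+r).
η = R / (R + r) = 13.5 / (13.5 + 0.449) = 0.9678

96.8 %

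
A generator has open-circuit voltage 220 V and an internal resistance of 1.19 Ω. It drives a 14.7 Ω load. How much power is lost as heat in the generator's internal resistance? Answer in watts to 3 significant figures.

Internal loss is I²r, with I set by the total series resistance r+R.
I = ε / (r + R) = 220 / (1.19 + 14.7) = 13.85 A
P_int = I² r = (13.85)² × 1.19 = 228.1 W

228 W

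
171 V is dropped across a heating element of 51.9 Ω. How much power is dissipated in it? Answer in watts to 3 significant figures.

563 W

Voltage and resistance are given, so P = V²/R is the one-step route.
P = (171 V)² / 51.9 Ω = 563.4 W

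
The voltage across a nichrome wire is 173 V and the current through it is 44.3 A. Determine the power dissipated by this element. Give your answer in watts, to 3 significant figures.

7660 W

Since both terminal voltage and current are stated, P = V I gives the power in one step.
P = 173 V × 44.30 A = 7664 W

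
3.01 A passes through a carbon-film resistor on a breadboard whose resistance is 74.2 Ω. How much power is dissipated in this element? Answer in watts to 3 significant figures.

672 W

Knowing I and R, the power is just I²R — no need to find V first.
P = (3.010 A)² × 74.2 Ω = 672.3 W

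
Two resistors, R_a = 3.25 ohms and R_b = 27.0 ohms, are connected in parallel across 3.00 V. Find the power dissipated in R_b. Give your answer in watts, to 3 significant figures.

0.333 W

Each parallel branch sees the full supply voltage, so P = V²/R applies directly to the target branch.
P_R_b = V² / R_b = (3.00)² / 27.0 Ω = 0.3333 W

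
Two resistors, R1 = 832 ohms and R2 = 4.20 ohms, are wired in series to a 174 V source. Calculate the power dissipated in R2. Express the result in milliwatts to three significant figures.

182 mW

The current is common to all series resistors; compute it, then apply P = I²R for the target.
R_total = 832 + 4.20 = 836.2 Ω
I = V / R_total = 174 / 836.2 = 0.2081 A
P_R2 = I² × R2 = (0.2081)² × 4.20 = 0.1819 W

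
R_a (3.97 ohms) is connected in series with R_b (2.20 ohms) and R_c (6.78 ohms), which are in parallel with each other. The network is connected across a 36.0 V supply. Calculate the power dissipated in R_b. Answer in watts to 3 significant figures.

First combine the parallel branches into one equivalent R_p, then R_a + R_p is a series pair.
R_p = (2.20×6.78)/(2.20+6.78) = 1.661 Ω
R_total = 3.97 + 1.661 = 5.631 Ω
I = V / R_total = 36.0 / 5.631 = 6.393 A
Voltage across the parallel pair: V_p = I × R_p = 6.393 × 1.661 = 10.62 V
R_b is across V_p, so use P = V²/R for that branch.
P_R_b = (10.62)² / 2.20 = 51.26 W

51.3 W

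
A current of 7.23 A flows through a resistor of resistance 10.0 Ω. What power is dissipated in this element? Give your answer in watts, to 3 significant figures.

523 W

Knowing I and R, the power is just I²R — no need to find V first.
P = (7.230 A)² × 10.0 Ω = 522.7 W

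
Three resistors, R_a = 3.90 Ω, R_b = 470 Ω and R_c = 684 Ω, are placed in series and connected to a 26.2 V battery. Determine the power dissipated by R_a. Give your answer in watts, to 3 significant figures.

0.00200 W

In a series string the same current flows through every resistor — find that current, then P = I²R for the one we want.
R_total = 3.90 + 470 + 684 = 1158 Ω
I = V / R_total = 26.2 / 1158 = 0.02263 A
P_R_a = I² × R_a = (0.02263)² × 3.90 = 0.001997 W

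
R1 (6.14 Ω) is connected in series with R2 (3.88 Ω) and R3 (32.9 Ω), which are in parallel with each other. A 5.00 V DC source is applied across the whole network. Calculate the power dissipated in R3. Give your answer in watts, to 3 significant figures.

Reduce the parallel pair to R_p first; the network is then a simple series string.
R_p = (3.88×32.9)/(3.88+32.9) = 3.471 Ω
R_total = 6.14 + 3.471 = 9.611 Ω
I = V / R_total = 5.00 / 9.611 = 0.5203 A
Voltage across the parallel pair: V_p = I × R_p = 0.5203 × 3.471 = 1.806 V
R3 is across V_p, so use P = V²/R for that branch.
P_R3 = (1.806)² / 32.9 = 0.09910 W

0.0991 W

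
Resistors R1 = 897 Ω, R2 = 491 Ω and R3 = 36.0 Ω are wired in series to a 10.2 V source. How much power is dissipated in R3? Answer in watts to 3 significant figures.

Every series element carries the same I. Get I from the total resistance, then P = I² × R3.
R_total = 897 + 491 + 36.0 = 1424 Ω
I = V / R_total = 10.2 / 1424 = 0.007163 A
P_R3 = I² × R3 = (0.007163)² × 36.0 = 0.001847 W

0.00185 W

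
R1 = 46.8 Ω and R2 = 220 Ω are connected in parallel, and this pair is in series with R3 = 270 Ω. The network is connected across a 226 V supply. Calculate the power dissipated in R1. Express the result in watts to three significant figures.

17.1 W

Reduce the parallel combination to a single R_p; the circuit then becomes R_p in series with the remaining resistor.
R_p = (46.8×220)/(46.8+220) = 38.59 Ω
R_total = R_p + 270 = 38.59 + 270 = 308.6 Ω
I = V / R_total = 226 / 308.6 = 0.7324 A
Voltage across the parallel pair: V_p = I × R_p = 0.7324 × 38.59 = 28.26 V
R1 has V_p across it, so P = V_p²/R1.
P_R1 = (28.26)² / 46.8 = 17.07 W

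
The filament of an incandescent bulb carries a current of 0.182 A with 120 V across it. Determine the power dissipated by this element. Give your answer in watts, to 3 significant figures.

With V and I both given, power follows immediately from P = V I.
P = 120 V × 0.1820 A = 21.84 W

21.8 W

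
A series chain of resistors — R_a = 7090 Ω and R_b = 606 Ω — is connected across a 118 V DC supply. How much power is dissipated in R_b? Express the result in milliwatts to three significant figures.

Series elements share the same current, so find I first, then use P = I²R.
R_total = 7090 + 606 = 7696 Ω
I = V / R_total = 118 / 7696 = 0.01533 A
P_R_b = I² × R_b = (0.01533)² × 606 = 0.1425 W

142 mW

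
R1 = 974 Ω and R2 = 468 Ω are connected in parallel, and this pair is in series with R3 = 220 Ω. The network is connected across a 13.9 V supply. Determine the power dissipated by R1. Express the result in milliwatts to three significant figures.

Combine R1 and R2 into their parallel equivalent first, reducing the network to two series resistors.
R_p = (974×468)/(974+468) = 316.1 Ω
R_total = R_p + 220 = 316.1 + 220 = 536.1 Ω
I = V / R_total = 13.9 / 536.1 = 0.02593 A
Voltage across the parallel pair: V_p = I × R_p = 0.02593 × 316.1 = 8.196 V
R1 has V_p across it, so P = V_p²/R1.
P_R1 = (8.196)² / 974 = 0.06897 W

69.0 mW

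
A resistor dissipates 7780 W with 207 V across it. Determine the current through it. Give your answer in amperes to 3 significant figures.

From P = V I = I²R = V²/R, with the two given quantities we get I = P / V.
I = 7780 / 207 = 37.58 A

37.6 A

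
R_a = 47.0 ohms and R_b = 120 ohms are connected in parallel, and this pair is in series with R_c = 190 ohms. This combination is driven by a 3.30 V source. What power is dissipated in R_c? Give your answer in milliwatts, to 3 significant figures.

41.3 mW

First find R_p for the parallel pair, then treat R_p + R_c as a series loop.
R_p = (47.0×120)/(47.0+120) = 33.77 Ω
R_total = R_p + 190 = 33.77 + 190 = 223.8 Ω
I = V / R_total = 3.30 / 223.8 = 0.01475 A
R_c is the series element, so its power is I²R.
P_R_c = (0.01475)² × 190 = 0.04132 W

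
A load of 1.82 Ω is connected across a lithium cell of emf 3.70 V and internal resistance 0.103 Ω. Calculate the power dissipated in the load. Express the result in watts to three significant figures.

With r and R in series, I = ε/(r+R); the load dissipates I²R.
I = ε / (r + R) = 3.70 / (0.103 + 1.82) = 1.924 A
P_load = I² R = (1.924)² × 1.82 = 6.738 W

6.74 W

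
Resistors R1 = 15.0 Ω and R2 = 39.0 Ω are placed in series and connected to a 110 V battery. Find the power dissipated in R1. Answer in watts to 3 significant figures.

62.2 W

Since the resistors are in series they all carry the loop current I = V/R_total; the power in any one is I²R.
R_total = 15.0 + 39.0 = 54.00 Ω
I = V / R_total = 110 / 54.00 = 2.037 A
P_R1 = I² × R1 = (2.037)² × 15.0 = 62.24 W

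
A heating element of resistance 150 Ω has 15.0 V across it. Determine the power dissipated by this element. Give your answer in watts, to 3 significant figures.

Voltage and resistance are given, so P = V²/R is the one-step route.
P = (15.0 V)² / 150 Ω = 1.500 W

1.50 W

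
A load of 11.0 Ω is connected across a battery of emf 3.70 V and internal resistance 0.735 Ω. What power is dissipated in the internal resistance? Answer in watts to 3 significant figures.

0.0731 W

Internal loss is I²r, with I set by the total series resistance r+R.
I = ε / (r + R) = 3.70 / (0.735 + 11.0) = 0.3153 A
P_int = I² r = (0.3153)² × 0.735 = 0.07307 W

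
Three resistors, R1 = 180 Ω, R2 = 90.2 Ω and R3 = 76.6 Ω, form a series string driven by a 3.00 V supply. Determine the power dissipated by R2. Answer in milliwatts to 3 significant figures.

6.75 mW

Since the resistors are in series they all carry the loop current I = V/R_total; the power in any one is I²R.
R_total = 180 + 90.2 + 76.6 = 346.8 Ω
I = V / R_total = 3.00 / 346.8 = 0.008651 A
P_R2 = I² × R2 = (0.008651)² × 90.2 = 0.006750 W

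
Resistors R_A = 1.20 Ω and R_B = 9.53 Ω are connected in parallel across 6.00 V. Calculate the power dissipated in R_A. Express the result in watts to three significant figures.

Parallel branches share the same voltage; P = V²/R gives the branch power in one step.
P_R_A = V² / R_A = (6.00)² / 1.20 Ω = 30.00 W

30.0 W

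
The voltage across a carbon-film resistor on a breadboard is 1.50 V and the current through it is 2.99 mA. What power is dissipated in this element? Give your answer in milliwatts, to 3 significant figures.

4.49 mW

Both the voltage across and the current through the element are known, so P = V I applies directly.
P = 1.50 V × 0.002990 A = 0.004485 W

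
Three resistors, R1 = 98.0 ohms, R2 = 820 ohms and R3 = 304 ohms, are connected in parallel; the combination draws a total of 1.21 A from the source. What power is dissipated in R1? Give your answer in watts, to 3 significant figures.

The branches share the same voltage, but only the total current is given — find V from the equivalent resistance first.
1/R_eq = 1/98.0 + 1/820 + 1/304 ⇒ R_eq = 67.97 Ω
V = I_total × R_eq = 1.210 × 67.97 = 82.24 V
P_R1 = V² / R1 = (82.24)² / 98.0 = 69.01 W

69.0 W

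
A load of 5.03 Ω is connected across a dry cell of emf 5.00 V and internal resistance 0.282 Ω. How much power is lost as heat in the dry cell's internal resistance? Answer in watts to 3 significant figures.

0.250 W

r is in series with the load, so it carries the full circuit current — the loss in it is I²r.
I = ε / (r + R) = 5.00 / (0.282 + 5.03) = 0.9413 A
P_int = I² r = (0.9413)² × 0.282 = 0.2498 W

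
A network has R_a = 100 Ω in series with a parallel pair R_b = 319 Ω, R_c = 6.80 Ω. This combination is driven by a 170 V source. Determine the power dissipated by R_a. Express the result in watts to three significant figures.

254 W

Replace R_b and R_c with their parallel equivalent so the circuit becomes R_a in series with R_p.
R_p = (319×6.80)/(319+6.80) = 6.658 Ω
R_total = 100 + 6.658 = 106.7 Ω
I = V / R_total = 170 / 106.7 = 1.594 A
The full supply current passes through R_a: P = I²R.
P_R_a = (1.594)² × 100 = 254.0 W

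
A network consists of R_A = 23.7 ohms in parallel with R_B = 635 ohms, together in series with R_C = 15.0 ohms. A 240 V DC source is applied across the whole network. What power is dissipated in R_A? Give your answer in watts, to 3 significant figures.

First find R_p for the parallel pair, then treat R_p + R_C as a series loop.
R_p = (23.7×635)/(23.7+635) = 22.85 Ω
R_total = R_p + 15.0 = 22.85 + 15.0 = 37.85 Ω
I = V / R_total = 240 / 37.85 = 6.341 A
Voltage across the parallel pair: V_p = I × R_p = 6.341 × 22.85 = 144.9 V
Use P = V²/R for R_A with V = V_p.
P_R_A = (144.9)² / 23.7 = 885.7 W

886 W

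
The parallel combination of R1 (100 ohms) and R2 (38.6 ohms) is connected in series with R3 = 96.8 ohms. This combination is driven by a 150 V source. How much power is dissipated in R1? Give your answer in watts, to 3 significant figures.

11.2 W

Combine R1 and R2 into their parallel equivalent first, reducing the network to two series resistors.
R_p = (100×38.6)/(100+38.6) = 27.85 Ω
R_total = R_p + 96.8 = 27.85 + 96.8 = 124.6 Ω
I = V / R_total = 150 / 124.6 = 1.203 A
Voltage across the parallel pair: V_p = I × R_p = 1.203 × 27.85 = 33.51 V
R1 has V_p across it, so P = V_p²/R1.
P_R1 = (33.51)² / 100 = 11.23 W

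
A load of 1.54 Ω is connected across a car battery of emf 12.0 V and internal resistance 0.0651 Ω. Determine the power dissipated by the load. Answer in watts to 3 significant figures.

86.1 W

Find the circuit current first, then P = I²R for the load (series elements share I).
I = ε / (r + R) = 12.0 / (0.0651 + 1.54) = 7.476 A
P_load = I² R = (7.476)² × 1.54 = 86.08 W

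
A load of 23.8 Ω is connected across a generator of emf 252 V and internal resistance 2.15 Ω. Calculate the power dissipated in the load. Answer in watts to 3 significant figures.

2240 W

The internal resistance and the load are in series, so the same I flows through both; get I from ε/(r+R), then I²R for the load.
I = ε / (r + R) = 252 / (2.15 + 23.8) = 9.711 A
P_load = I² R = (9.711)² × 23.8 = 2244 W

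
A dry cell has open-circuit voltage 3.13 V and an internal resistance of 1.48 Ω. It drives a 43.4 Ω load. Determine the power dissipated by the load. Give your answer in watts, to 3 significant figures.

With r and R in series, I = ε/(r+R); the load dissipates I²R.
I = ε / (r + R) = 3.13 / (1.48 + 43.4) = 0.06974 A
P_load = I² R = (0.06974)² × 43.4 = 0.2111 W

0.211 W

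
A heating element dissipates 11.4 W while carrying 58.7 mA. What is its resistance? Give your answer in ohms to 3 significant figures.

3310 Ω

The two known quantities fix the third via R = P / I².
R = 11.4 / (0.05870)² = 3308 Ω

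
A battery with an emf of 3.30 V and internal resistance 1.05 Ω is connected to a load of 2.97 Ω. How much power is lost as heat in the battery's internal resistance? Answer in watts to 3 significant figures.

The source's internal resistance is just another series element carrying I; its dissipation is I²r.
I = ε / (r + R) = 3.30 / (1.05 + 2.97) = 0.8209 A
P_int = I² r = (0.8209)² × 1.05 = 0.7076 W

0.708 W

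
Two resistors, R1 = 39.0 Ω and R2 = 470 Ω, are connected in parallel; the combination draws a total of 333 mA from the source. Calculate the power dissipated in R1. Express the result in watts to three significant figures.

3.69 W

Only the total current is stated, so first find the parallel equivalent to get the voltage across the combination.
1/R_eq = 1/39.0 + 1/470 ⇒ R_eq = 36.01 Ω
V = I_total × R_eq = 0.3330 × 36.01 = 11.99 V
P_R1 = V² / R1 = (11.99)² / 39.0 = 3.687 W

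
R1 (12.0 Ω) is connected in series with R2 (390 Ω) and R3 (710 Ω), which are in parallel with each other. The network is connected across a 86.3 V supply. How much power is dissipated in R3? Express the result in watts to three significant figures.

9.56 W

First combine the parallel branches into one equivalent R_p, then R1 + R_p is a series pair.
R_p = (390×710)/(390+710) = 251.7 Ω
R_total = 12.0 + 251.7 = 263.7 Ω
I = V / R_total = 86.3 / 263.7 = 0.3272 A
Voltage across the parallel pair: V_p = I × R_p = 0.3272 × 251.7 = 82.37 V
R3 sees V_p directly, so P = V_p² / R3.
P_R3 = (82.37)² / 710 = 9.557 W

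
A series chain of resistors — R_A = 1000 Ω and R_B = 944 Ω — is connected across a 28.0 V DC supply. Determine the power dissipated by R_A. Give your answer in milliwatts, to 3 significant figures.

Series elements share the same current, so find I first, then use P = I²R.
R_total = 1000 + 944 = 1944 Ω
I = V / R_total = 28.0 / 1944 = 0.01440 A
P_R_A = I² × R_A = (0.01440)² × 1000 = 0.2075 W

207 mW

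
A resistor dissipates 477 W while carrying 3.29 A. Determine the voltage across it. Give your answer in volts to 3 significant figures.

Rearranging the power relation for the two known quantities gives V = P / I.
V = 477 / 3.290 = 145.0 V

145 V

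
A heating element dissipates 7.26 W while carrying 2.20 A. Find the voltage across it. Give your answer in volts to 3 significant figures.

3.30 V

The two known quantities fix the third via V = P / I.
V = 7.26 / 2.200 = 3.300 V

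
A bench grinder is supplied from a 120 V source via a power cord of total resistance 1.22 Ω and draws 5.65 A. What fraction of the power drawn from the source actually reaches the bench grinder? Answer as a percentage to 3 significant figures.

94.3 %

The power cord carries the full 5.65 A.
P_line = I² R_line = (5.650)² × 1.22 = 38.95 W
P_source = V I = 120 × 5.650 = 678.0 W; P_load = 639.1 W
η = P_load / P_source = 639.1 / 678.0 = 0.9426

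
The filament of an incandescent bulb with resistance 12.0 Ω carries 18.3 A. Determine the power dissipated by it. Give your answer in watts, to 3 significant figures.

Current and resistance are given, so P = I²R is the direct form.
P = (18.30 A)² × 12.0 Ω = 4019 W

4020 W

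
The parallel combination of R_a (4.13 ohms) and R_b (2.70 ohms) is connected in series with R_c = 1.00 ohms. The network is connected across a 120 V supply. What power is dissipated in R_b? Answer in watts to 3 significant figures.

2050 W

First find R_p for the parallel pair, then treat R_p + R_c as a series loop.
R_p = (4.13×2.70)/(4.13+2.70) = 1.633 Ω
R_total = R_p + 1.00 = 1.633 + 1.00 = 2.633 Ω
I = V / R_total = 120 / 2.633 = 45.58 A
Voltage across the parallel pair: V_p = I × R_p = 45.58 × 1.633 = 74.42 V
R_b sits across V_p; its power is V_p²/R.
P_R_b = (74.42)² / 2.70 = 2051 W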